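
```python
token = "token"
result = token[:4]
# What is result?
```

token has length 5. The slice token[:4] selects indices [0, 1, 2, 3] (0->'t', 1->'o', 2->'k', 3->'e'), giving 'toke'.

'toke'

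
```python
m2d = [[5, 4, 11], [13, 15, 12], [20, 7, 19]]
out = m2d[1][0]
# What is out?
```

m2d[1] = [13, 15, 12]. Taking column 0 of that row yields 13.

13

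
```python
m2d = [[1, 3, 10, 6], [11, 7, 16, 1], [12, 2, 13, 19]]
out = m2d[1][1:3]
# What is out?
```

m2d[1] = [11, 7, 16, 1]. m2d[1] has length 4. The slice m2d[1][1:3] selects indices [1, 2] (1->7, 2->16), giving [7, 16].

[7, 16]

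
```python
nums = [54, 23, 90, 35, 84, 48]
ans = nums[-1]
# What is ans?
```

nums has length 6. Negative index -1 maps to positive index 6 + (-1) = 5. nums[5] = 48.

48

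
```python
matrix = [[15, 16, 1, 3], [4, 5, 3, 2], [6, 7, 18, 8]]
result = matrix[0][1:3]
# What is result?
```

matrix[0] = [15, 16, 1, 3]. matrix[0] has length 4. The slice matrix[0][1:3] selects indices [1, 2] (1->16, 2->1), giving [16, 1].

[16, 1]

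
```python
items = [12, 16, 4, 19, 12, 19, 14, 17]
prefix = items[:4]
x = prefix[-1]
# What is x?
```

items has length 8. The slice items[:4] selects indices [0, 1, 2, 3] (0->12, 1->16, 2->4, 3->19), giving [12, 16, 4, 19]. So prefix = [12, 16, 4, 19]. Then prefix[-1] = 19.

19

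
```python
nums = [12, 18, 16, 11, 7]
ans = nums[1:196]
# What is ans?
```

nums has length 5. The slice nums[1:196] selects indices [1, 2, 3, 4] (1->18, 2->16, 3->11, 4->7), giving [18, 16, 11, 7].

[18, 16, 11, 7]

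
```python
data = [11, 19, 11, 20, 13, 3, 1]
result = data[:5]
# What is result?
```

data has length 7. The slice data[:5] selects indices [0, 1, 2, 3, 4] (0->11, 1->19, 2->11, 3->20, 4->13), giving [11, 19, 11, 20, 13].

[11, 19, 11, 20, 13]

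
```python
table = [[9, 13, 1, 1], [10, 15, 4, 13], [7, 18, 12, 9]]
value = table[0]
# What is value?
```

table has 3 rows. Row 0 is [9, 13, 1, 1].

[9, 13, 1, 1]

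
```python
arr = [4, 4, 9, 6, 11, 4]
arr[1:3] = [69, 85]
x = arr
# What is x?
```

arr starts as [4, 4, 9, 6, 11, 4] (length 6). The slice arr[1:3] covers indices [1, 2] with values [4, 9]. Replacing that slice with [69, 85] (same length) produces [4, 69, 85, 6, 11, 4].

[4, 69, 85, 6, 11, 4]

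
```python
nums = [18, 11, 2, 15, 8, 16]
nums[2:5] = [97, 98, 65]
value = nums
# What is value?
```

nums starts as [18, 11, 2, 15, 8, 16] (length 6). The slice nums[2:5] covers indices [2, 3, 4] with values [2, 15, 8]. Replacing that slice with [97, 98, 65] (same length) produces [18, 11, 97, 98, 65, 16].

[18, 11, 97, 98, 65, 16]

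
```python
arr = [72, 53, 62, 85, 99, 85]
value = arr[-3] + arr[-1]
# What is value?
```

arr has length 6. Negative index -3 maps to positive index 6 + (-3) = 3. arr[3] = 85.
arr has length 6. Negative index -1 maps to positive index 6 + (-1) = 5. arr[5] = 85.
Sum: 85 + 85 = 170.

170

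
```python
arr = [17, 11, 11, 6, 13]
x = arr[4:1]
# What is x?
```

arr has length 5. The slice arr[4:1] resolves to an empty index range, so the result is [].

[]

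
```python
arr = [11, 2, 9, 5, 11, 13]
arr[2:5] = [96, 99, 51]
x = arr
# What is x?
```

arr starts as [11, 2, 9, 5, 11, 13] (length 6). The slice arr[2:5] covers indices [2, 3, 4] with values [9, 5, 11]. Replacing that slice with [96, 99, 51] (same length) produces [11, 2, 96, 99, 51, 13].

[11, 2, 96, 99, 51, 13]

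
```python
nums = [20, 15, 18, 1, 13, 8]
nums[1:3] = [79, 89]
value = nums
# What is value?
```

nums starts as [20, 15, 18, 1, 13, 8] (length 6). The slice nums[1:3] covers indices [1, 2] with values [15, 18]. Replacing that slice with [79, 89] (same length) produces [20, 79, 89, 1, 13, 8].

[20, 79, 89, 1, 13, 8]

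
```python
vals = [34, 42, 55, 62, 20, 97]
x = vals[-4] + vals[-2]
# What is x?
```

vals has length 6. Negative index -4 maps to positive index 6 + (-4) = 2. vals[2] = 55.
vals has length 6. Negative index -2 maps to positive index 6 + (-2) = 4. vals[4] = 20.
Sum: 55 + 20 = 75.

75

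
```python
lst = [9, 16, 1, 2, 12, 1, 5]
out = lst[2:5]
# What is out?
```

lst has length 7. The slice lst[2:5] selects indices [2, 3, 4] (2->1, 3->2, 4->12), giving [1, 2, 12].

[1, 2, 12]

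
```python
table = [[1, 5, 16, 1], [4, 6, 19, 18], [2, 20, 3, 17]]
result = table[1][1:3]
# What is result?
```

table[1] = [4, 6, 19, 18]. table[1] has length 4. The slice table[1][1:3] selects indices [1, 2] (1->6, 2->19), giving [6, 19].

[6, 19]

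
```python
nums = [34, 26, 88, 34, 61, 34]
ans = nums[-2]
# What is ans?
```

nums has length 6. Negative index -2 maps to positive index 6 + (-2) = 4. nums[4] = 61.

61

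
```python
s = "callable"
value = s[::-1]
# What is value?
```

s has length 8. The slice s[::-1] selects indices [7, 6, 5, 4, 3, 2, 1, 0] (7->'e', 6->'l', 5->'b', 4->'a', 3->'l', 2->'l', 1->'a', 0->'c'), giving 'elballac'.

'elballac'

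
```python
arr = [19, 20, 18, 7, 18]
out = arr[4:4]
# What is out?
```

arr has length 5. The slice arr[4:4] resolves to an empty index range, so the result is [].

[]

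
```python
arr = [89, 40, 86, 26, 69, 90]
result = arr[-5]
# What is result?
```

arr has length 6. Negative index -5 maps to positive index 6 + (-5) = 1. arr[1] = 40.

40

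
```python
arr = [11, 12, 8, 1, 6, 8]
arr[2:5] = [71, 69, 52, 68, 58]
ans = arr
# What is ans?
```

arr starts as [11, 12, 8, 1, 6, 8] (length 6). The slice arr[2:5] covers indices [2, 3, 4] with values [8, 1, 6]. Replacing that slice with [71, 69, 52, 68, 58] (different length) produces [11, 12, 71, 69, 52, 68, 58, 8].

[11, 12, 71, 69, 52, 68, 58, 8]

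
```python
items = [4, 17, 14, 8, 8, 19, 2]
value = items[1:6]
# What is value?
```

items has length 7. The slice items[1:6] selects indices [1, 2, 3, 4, 5] (1->17, 2->14, 3->8, 4->8, 5->19), giving [17, 14, 8, 8, 19].

[17, 14, 8, 8, 19]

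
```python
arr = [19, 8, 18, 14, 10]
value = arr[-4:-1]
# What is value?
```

arr has length 5. The slice arr[-4:-1] selects indices [1, 2, 3] (1->8, 2->18, 3->14), giving [8, 18, 14].

[8, 18, 14]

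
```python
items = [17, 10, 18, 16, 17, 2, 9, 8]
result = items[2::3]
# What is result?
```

items has length 8. The slice items[2::3] selects indices [2, 5] (2->18, 5->2), giving [18, 2].

[18, 2]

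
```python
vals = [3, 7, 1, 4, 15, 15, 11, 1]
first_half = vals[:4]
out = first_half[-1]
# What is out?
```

vals has length 8. The slice vals[:4] selects indices [0, 1, 2, 3] (0->3, 1->7, 2->1, 3->4), giving [3, 7, 1, 4]. So first_half = [3, 7, 1, 4]. Then first_half[-1] = 4.

4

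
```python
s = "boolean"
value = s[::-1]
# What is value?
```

s has length 7. The slice s[::-1] selects indices [6, 5, 4, 3, 2, 1, 0] (6->'n', 5->'a', 4->'e', 3->'l', 2->'o', 1->'o', 0->'b'), giving 'naeloob'.

'naeloob'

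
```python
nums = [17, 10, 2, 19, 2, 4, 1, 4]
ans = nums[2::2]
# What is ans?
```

nums has length 8. The slice nums[2::2] selects indices [2, 4, 6] (2->2, 4->2, 6->1), giving [2, 2, 1].

[2, 2, 1]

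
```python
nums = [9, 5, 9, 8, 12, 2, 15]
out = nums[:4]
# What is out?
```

nums has length 7. The slice nums[:4] selects indices [0, 1, 2, 3] (0->9, 1->5, 2->9, 3->8), giving [9, 5, 9, 8].

[9, 5, 9, 8]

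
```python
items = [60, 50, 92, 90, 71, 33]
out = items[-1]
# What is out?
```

items has length 6. Negative index -1 maps to positive index 6 + (-1) = 5. items[5] = 33.

33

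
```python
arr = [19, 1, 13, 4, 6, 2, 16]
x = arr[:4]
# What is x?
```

arr has length 7. The slice arr[:4] selects indices [0, 1, 2, 3] (0->19, 1->1, 2->13, 3->4), giving [19, 1, 13, 4].

[19, 1, 13, 4]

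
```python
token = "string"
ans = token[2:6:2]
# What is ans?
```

token has length 6. The slice token[2:6:2] selects indices [2, 4] (2->'r', 4->'n'), giving 'rn'.

'rn'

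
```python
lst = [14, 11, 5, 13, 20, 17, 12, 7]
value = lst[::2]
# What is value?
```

lst has length 8. The slice lst[::2] selects indices [0, 2, 4, 6] (0->14, 2->5, 4->20, 6->12), giving [14, 5, 20, 12].

[14, 5, 20, 12]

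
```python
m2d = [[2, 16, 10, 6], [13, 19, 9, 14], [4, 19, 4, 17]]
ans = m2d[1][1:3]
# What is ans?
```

m2d[1] = [13, 19, 9, 14]. m2d[1] has length 4. The slice m2d[1][1:3] selects indices [1, 2] (1->19, 2->9), giving [19, 9].

[19, 9]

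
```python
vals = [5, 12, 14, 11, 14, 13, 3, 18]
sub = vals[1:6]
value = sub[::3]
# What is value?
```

vals has length 8. The slice vals[1:6] selects indices [1, 2, 3, 4, 5] (1->12, 2->14, 3->11, 4->14, 5->13), giving [12, 14, 11, 14, 13]. So sub = [12, 14, 11, 14, 13]. sub has length 5. The slice sub[::3] selects indices [0, 3] (0->12, 3->14), giving [12, 14].

[12, 14]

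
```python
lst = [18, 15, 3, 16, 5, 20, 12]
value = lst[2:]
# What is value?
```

lst has length 7. The slice lst[2:] selects indices [2, 3, 4, 5, 6] (2->3, 3->16, 4->5, 5->20, 6->12), giving [3, 16, 5, 20, 12].

[3, 16, 5, 20, 12]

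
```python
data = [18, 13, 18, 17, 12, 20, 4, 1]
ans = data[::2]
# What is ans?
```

data has length 8. The slice data[::2] selects indices [0, 2, 4, 6] (0->18, 2->18, 4->12, 6->4), giving [18, 18, 12, 4].

[18, 18, 12, 4]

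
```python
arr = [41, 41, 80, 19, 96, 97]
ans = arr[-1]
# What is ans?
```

arr has length 6. Negative index -1 maps to positive index 6 + (-1) = 5. arr[5] = 97.

97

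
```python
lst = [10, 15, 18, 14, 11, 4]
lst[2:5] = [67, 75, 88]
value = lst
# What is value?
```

lst starts as [10, 15, 18, 14, 11, 4] (length 6). The slice lst[2:5] covers indices [2, 3, 4] with values [18, 14, 11]. Replacing that slice with [67, 75, 88] (same length) produces [10, 15, 67, 75, 88, 4].

[10, 15, 67, 75, 88, 4]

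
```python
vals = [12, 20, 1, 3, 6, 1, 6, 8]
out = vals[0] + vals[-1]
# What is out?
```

vals has length 8. vals[0] = 12.
vals has length 8. Negative index -1 maps to positive index 8 + (-1) = 7. vals[7] = 8.
Sum: 12 + 8 = 20.

20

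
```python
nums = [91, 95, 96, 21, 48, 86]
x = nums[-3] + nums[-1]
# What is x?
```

nums has length 6. Negative index -3 maps to positive index 6 + (-3) = 3. nums[3] = 21.
nums has length 6. Negative index -1 maps to positive index 6 + (-1) = 5. nums[5] = 86.
Sum: 21 + 86 = 107.

107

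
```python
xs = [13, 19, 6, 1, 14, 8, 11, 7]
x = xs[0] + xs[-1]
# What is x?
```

xs has length 8. xs[0] = 13.
xs has length 8. Negative index -1 maps to positive index 8 + (-1) = 7. xs[7] = 7.
Sum: 13 + 7 = 20.

20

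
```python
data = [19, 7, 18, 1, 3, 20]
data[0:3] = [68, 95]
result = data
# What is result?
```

data starts as [19, 7, 18, 1, 3, 20] (length 6). The slice data[0:3] covers indices [0, 1, 2] with values [19, 7, 18]. Replacing that slice with [68, 95] (different length) produces [68, 95, 1, 3, 20].

[68, 95, 1, 3, 20]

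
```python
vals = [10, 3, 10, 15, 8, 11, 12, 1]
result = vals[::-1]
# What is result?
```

vals has length 8. The slice vals[::-1] selects indices [7, 6, 5, 4, 3, 2, 1, 0] (7->1, 6->12, 5->11, 4->8, 3->15, 2->10, 1->3, 0->10), giving [1, 12, 11, 8, 15, 10, 3, 10].

[1, 12, 11, 8, 15, 10, 3, 10]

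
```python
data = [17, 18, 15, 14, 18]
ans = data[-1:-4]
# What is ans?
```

data has length 5. The slice data[-1:-4] resolves to an empty index range, so the result is [].

[]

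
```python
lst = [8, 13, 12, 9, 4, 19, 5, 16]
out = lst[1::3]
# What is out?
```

lst has length 8. The slice lst[1::3] selects indices [1, 4, 7] (1->13, 4->4, 7->16), giving [13, 4, 16].

[13, 4, 16]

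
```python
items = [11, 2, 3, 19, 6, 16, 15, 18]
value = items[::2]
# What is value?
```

items has length 8. The slice items[::2] selects indices [0, 2, 4, 6] (0->11, 2->3, 4->6, 6->15), giving [11, 3, 6, 15].

[11, 3, 6, 15]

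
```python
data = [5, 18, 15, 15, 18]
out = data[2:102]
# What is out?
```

data has length 5. The slice data[2:102] selects indices [2, 3, 4] (2->15, 3->15, 4->18), giving [15, 15, 18].

[15, 15, 18]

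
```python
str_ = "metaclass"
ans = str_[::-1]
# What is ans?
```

str_ has length 9. The slice str_[::-1] selects indices [8, 7, 6, 5, 4, 3, 2, 1, 0] (8->'s', 7->'s', 6->'a', 5->'l', 4->'c', 3->'a', 2->'t', 1->'e', 0->'m'), giving 'ssalcatem'.

'ssalcatem'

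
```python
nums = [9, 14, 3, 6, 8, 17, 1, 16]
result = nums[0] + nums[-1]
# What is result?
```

nums has length 8. nums[0] = 9.
nums has length 8. Negative index -1 maps to positive index 8 + (-1) = 7. nums[7] = 16.
Sum: 9 + 16 = 25.

25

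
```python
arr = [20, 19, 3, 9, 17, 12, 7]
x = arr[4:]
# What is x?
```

arr has length 7. The slice arr[4:] selects indices [4, 5, 6] (4->17, 5->12, 6->7), giving [17, 12, 7].

[17, 12, 7]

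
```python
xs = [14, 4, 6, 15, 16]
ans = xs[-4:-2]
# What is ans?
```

xs has length 5. The slice xs[-4:-2] selects indices [1, 2] (1->4, 2->6), giving [4, 6].

[4, 6]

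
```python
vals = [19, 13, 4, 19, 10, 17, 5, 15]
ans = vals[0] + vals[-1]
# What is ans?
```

vals has length 8. vals[0] = 19.
vals has length 8. Negative index -1 maps to positive index 8 + (-1) = 7. vals[7] = 15.
Sum: 19 + 15 = 34.

34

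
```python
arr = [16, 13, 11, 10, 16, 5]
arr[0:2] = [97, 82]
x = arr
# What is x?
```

arr starts as [16, 13, 11, 10, 16, 5] (length 6). The slice arr[0:2] covers indices [0, 1] with values [16, 13]. Replacing that slice with [97, 82] (same length) produces [97, 82, 11, 10, 16, 5].

[97, 82, 11, 10, 16, 5]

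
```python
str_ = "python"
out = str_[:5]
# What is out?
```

str_ has length 6. The slice str_[:5] selects indices [0, 1, 2, 3, 4] (0->'p', 1->'y', 2->'t', 3->'h', 4->'o'), giving 'pytho'.

'pytho'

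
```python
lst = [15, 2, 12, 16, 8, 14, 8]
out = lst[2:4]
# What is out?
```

lst has length 7. The slice lst[2:4] selects indices [2, 3] (2->12, 3->16), giving [12, 16].

[12, 16]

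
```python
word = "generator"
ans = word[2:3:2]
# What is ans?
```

word has length 9. The slice word[2:3:2] selects indices [2] (2->'n'), giving 'n'.

'n'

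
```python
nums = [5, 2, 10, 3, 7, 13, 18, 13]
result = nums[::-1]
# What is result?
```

nums has length 8. The slice nums[::-1] selects indices [7, 6, 5, 4, 3, 2, 1, 0] (7->13, 6->18, 5->13, 4->7, 3->3, 2->10, 1->2, 0->5), giving [13, 18, 13, 7, 3, 10, 2, 5].

[13, 18, 13, 7, 3, 10, 2, 5]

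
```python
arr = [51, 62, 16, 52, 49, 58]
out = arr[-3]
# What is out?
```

arr has length 6. Negative index -3 maps to positive index 6 + (-3) = 3. arr[3] = 52.

52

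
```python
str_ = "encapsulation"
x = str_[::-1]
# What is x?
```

str_ has length 13. The slice str_[::-1] selects indices [12, 11, 10, 9, 8, 7, 6, 5, 4, 3, 2, 1, 0] (12->'n', 11->'o', 10->'i', 9->'t', 8->'a', 7->'l', 6->'u', 5->'s', 4->'p', 3->'a', 2->'c', 1->'n', 0->'e'), giving 'noitaluspacne'.

'noitaluspacne'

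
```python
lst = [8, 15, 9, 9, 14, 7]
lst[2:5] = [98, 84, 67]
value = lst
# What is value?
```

lst starts as [8, 15, 9, 9, 14, 7] (length 6). The slice lst[2:5] covers indices [2, 3, 4] with values [9, 9, 14]. Replacing that slice with [98, 84, 67] (same length) produces [8, 15, 98, 84, 67, 7].

[8, 15, 98, 84, 67, 7]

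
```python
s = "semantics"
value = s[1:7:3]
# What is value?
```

s has length 9. The slice s[1:7:3] selects indices [1, 4] (1->'e', 4->'n'), giving 'en'.

'en'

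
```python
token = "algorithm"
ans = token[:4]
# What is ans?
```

token has length 9. The slice token[:4] selects indices [0, 1, 2, 3] (0->'a', 1->'l', 2->'g', 3->'o'), giving 'algo'.

'algo'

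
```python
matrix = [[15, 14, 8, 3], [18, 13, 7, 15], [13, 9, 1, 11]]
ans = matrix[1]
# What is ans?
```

matrix has 3 rows. Row 1 is [18, 13, 7, 15].

[18, 13, 7, 15]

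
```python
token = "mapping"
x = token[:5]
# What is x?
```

token has length 7. The slice token[:5] selects indices [0, 1, 2, 3, 4] (0->'m', 1->'a', 2->'p', 3->'p', 4->'i'), giving 'mappi'.

'mappi'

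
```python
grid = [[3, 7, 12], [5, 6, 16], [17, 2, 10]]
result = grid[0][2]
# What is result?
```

grid[0] = [3, 7, 12]. Taking column 2 of that row yields 12.

12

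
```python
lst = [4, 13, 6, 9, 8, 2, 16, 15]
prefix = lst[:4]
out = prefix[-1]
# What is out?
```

lst has length 8. The slice lst[:4] selects indices [0, 1, 2, 3] (0->4, 1->13, 2->6, 3->9), giving [4, 13, 6, 9]. So prefix = [4, 13, 6, 9]. Then prefix[-1] = 9.

9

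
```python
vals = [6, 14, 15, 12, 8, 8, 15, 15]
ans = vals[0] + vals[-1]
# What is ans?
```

vals has length 8. vals[0] = 6.
vals has length 8. Negative index -1 maps to positive index 8 + (-1) = 7. vals[7] = 15.
Sum: 6 + 15 = 21.

21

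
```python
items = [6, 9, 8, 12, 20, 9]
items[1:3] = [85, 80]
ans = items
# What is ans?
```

items starts as [6, 9, 8, 12, 20, 9] (length 6). The slice items[1:3] covers indices [1, 2] with values [9, 8]. Replacing that slice with [85, 80] (same length) produces [6, 85, 80, 12, 20, 9].

[6, 85, 80, 12, 20, 9]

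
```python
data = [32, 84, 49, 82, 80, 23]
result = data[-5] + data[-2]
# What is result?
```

data has length 6. Negative index -5 maps to positive index 6 + (-5) = 1. data[1] = 84.
data has length 6. Negative index -2 maps to positive index 6 + (-2) = 4. data[4] = 80.
Sum: 84 + 80 = 164.

164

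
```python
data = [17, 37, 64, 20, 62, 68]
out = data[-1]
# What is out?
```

data has length 6. Negative index -1 maps to positive index 6 + (-1) = 5. data[5] = 68.

68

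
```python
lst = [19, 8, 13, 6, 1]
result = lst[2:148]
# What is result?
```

lst has length 5. The slice lst[2:148] selects indices [2, 3, 4] (2->13, 3->6, 4->1), giving [13, 6, 1].

[13, 6, 1]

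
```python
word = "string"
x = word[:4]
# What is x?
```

word has length 6. The slice word[:4] selects indices [0, 1, 2, 3] (0->'s', 1->'t', 2->'r', 3->'i'), giving 'stri'.

'stri'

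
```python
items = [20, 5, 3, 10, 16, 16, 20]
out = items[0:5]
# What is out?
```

items has length 7. The slice items[0:5] selects indices [0, 1, 2, 3, 4] (0->20, 1->5, 2->3, 3->10, 4->16), giving [20, 5, 3, 10, 16].

[20, 5, 3, 10, 16]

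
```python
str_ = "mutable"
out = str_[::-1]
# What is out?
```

str_ has length 7. The slice str_[::-1] selects indices [6, 5, 4, 3, 2, 1, 0] (6->'e', 5->'l', 4->'b', 3->'a', 2->'t', 1->'u', 0->'m'), giving 'elbatum'.

'elbatum'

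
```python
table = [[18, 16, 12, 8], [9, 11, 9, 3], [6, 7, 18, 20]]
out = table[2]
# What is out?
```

table has 3 rows. Row 2 is [6, 7, 18, 20].

[6, 7, 18, 20]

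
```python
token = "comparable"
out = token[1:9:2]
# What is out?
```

token has length 10. The slice token[1:9:2] selects indices [1, 3, 5, 7] (1->'o', 3->'p', 5->'r', 7->'b'), giving 'oprb'.

'oprb'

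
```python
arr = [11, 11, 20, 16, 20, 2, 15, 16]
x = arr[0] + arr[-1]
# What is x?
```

arr has length 8. arr[0] = 11.
arr has length 8. Negative index -1 maps to positive index 8 + (-1) = 7. arr[7] = 16.
Sum: 11 + 16 = 27.

27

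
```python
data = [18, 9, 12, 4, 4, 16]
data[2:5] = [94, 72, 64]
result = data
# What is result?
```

data starts as [18, 9, 12, 4, 4, 16] (length 6). The slice data[2:5] covers indices [2, 3, 4] with values [12, 4, 4]. Replacing that slice with [94, 72, 64] (same length) produces [18, 9, 94, 72, 64, 16].

[18, 9, 94, 72, 64, 16]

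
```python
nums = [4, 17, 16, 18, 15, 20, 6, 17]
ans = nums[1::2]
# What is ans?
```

nums has length 8. The slice nums[1::2] selects indices [1, 3, 5, 7] (1->17, 3->18, 5->20, 7->17), giving [17, 18, 20, 17].

[17, 18, 20, 17]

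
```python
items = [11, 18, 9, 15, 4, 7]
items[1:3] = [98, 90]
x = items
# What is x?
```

items starts as [11, 18, 9, 15, 4, 7] (length 6). The slice items[1:3] covers indices [1, 2] with values [18, 9]. Replacing that slice with [98, 90] (same length) produces [11, 98, 90, 15, 4, 7].

[11, 98, 90, 15, 4, 7]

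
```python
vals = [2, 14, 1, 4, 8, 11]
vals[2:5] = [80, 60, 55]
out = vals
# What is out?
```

vals starts as [2, 14, 1, 4, 8, 11] (length 6). The slice vals[2:5] covers indices [2, 3, 4] with values [1, 4, 8]. Replacing that slice with [80, 60, 55] (same length) produces [2, 14, 80, 60, 55, 11].

[2, 14, 80, 60, 55, 11]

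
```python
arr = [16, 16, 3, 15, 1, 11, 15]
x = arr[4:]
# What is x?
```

arr has length 7. The slice arr[4:] selects indices [4, 5, 6] (4->1, 5->11, 6->15), giving [1, 11, 15].

[1, 11, 15]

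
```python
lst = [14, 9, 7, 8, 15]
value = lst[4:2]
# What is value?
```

lst has length 5. The slice lst[4:2] resolves to an empty index range, so the result is [].

[]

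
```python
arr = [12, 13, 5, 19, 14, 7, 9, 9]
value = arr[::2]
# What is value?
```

arr has length 8. The slice arr[::2] selects indices [0, 2, 4, 6] (0->12, 2->5, 4->14, 6->9), giving [12, 5, 14, 9].

[12, 5, 14, 9]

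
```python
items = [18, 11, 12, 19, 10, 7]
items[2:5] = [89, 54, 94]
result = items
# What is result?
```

items starts as [18, 11, 12, 19, 10, 7] (length 6). The slice items[2:5] covers indices [2, 3, 4] with values [12, 19, 10]. Replacing that slice with [89, 54, 94] (same length) produces [18, 11, 89, 54, 94, 7].

[18, 11, 89, 54, 94, 7]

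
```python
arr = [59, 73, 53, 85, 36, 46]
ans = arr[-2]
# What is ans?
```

arr has length 6. Negative index -2 maps to positive index 6 + (-2) = 4. arr[4] = 36.

36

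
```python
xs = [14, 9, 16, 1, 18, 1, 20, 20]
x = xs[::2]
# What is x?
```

xs has length 8. The slice xs[::2] selects indices [0, 2, 4, 6] (0->14, 2->16, 4->18, 6->20), giving [14, 16, 18, 20].

[14, 16, 18, 20]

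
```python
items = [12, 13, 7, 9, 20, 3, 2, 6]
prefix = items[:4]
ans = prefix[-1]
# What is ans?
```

items has length 8. The slice items[:4] selects indices [0, 1, 2, 3] (0->12, 1->13, 2->7, 3->9), giving [12, 13, 7, 9]. So prefix = [12, 13, 7, 9]. Then prefix[-1] = 9.

9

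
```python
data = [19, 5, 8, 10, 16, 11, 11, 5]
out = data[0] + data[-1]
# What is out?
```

data has length 8. data[0] = 19.
data has length 8. Negative index -1 maps to positive index 8 + (-1) = 7. data[7] = 5.
Sum: 19 + 5 = 24.

24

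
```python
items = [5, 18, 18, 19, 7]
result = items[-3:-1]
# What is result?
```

items has length 5. The slice items[-3:-1] selects indices [2, 3] (2->18, 3->19), giving [18, 19].

[18, 19]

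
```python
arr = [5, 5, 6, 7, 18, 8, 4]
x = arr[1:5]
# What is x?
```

arr has length 7. The slice arr[1:5] selects indices [1, 2, 3, 4] (1->5, 2->6, 3->7, 4->18), giving [5, 6, 7, 18].

[5, 6, 7, 18]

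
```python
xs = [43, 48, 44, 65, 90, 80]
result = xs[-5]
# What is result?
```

xs has length 6. Negative index -5 maps to positive index 6 + (-5) = 1. xs[1] = 48.

48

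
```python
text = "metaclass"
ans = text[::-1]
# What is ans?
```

text has length 9. The slice text[::-1] selects indices [8, 7, 6, 5, 4, 3, 2, 1, 0] (8->'s', 7->'s', 6->'a', 5->'l', 4->'c', 3->'a', 2->'t', 1->'e', 0->'m'), giving 'ssalcatem'.

'ssalcatem'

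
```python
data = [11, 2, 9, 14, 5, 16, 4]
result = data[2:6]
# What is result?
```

data has length 7. The slice data[2:6] selects indices [2, 3, 4, 5] (2->9, 3->14, 4->5, 5->16), giving [9, 14, 5, 16].

[9, 14, 5, 16]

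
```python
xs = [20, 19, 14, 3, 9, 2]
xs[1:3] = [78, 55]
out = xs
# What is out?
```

xs starts as [20, 19, 14, 3, 9, 2] (length 6). The slice xs[1:3] covers indices [1, 2] with values [19, 14]. Replacing that slice with [78, 55] (same length) produces [20, 78, 55, 3, 9, 2].

[20, 78, 55, 3, 9, 2]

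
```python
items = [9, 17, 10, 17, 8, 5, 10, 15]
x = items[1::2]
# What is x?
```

items has length 8. The slice items[1::2] selects indices [1, 3, 5, 7] (1->17, 3->17, 5->5, 7->15), giving [17, 17, 5, 15].

[17, 17, 5, 15]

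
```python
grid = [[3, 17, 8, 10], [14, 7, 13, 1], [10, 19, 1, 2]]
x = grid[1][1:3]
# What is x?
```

grid[1] = [14, 7, 13, 1]. grid[1] has length 4. The slice grid[1][1:3] selects indices [1, 2] (1->7, 2->13), giving [7, 13].

[7, 13]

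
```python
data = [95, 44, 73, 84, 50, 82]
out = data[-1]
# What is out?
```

data has length 6. Negative index -1 maps to positive index 6 + (-1) = 5. data[5] = 82.

82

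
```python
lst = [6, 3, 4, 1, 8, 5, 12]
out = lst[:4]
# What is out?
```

lst has length 7. The slice lst[:4] selects indices [0, 1, 2, 3] (0->6, 1->3, 2->4, 3->1), giving [6, 3, 4, 1].

[6, 3, 4, 1]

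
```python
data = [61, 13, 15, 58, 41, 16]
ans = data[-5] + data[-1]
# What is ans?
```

data has length 6. Negative index -5 maps to positive index 6 + (-5) = 1. data[1] = 13.
data has length 6. Negative index -1 maps to positive index 6 + (-1) = 5. data[5] = 16.
Sum: 13 + 16 = 29.

29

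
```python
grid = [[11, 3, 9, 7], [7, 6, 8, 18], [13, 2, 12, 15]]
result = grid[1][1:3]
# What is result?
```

grid[1] = [7, 6, 8, 18]. grid[1] has length 4. The slice grid[1][1:3] selects indices [1, 2] (1->6, 2->8), giving [6, 8].

[6, 8]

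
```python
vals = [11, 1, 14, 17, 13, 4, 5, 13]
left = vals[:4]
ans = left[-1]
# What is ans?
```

vals has length 8. The slice vals[:4] selects indices [0, 1, 2, 3] (0->11, 1->1, 2->14, 3->17), giving [11, 1, 14, 17]. So left = [11, 1, 14, 17]. Then left[-1] = 17.

17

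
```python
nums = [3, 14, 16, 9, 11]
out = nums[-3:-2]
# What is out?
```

nums has length 5. The slice nums[-3:-2] selects indices [2] (2->16), giving [16].

[16]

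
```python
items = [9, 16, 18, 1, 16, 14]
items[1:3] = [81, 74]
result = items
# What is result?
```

items starts as [9, 16, 18, 1, 16, 14] (length 6). The slice items[1:3] covers indices [1, 2] with values [16, 18]. Replacing that slice with [81, 74] (same length) produces [9, 81, 74, 1, 16, 14].

[9, 81, 74, 1, 16, 14]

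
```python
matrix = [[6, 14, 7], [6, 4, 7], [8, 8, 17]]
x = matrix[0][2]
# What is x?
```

matrix[0] = [6, 14, 7]. Taking column 2 of that row yields 7.

7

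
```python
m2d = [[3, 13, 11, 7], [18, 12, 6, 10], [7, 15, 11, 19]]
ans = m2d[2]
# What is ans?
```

m2d has 3 rows. Row 2 is [7, 15, 11, 19].

[7, 15, 11, 19]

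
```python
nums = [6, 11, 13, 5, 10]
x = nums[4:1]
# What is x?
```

nums has length 5. The slice nums[4:1] resolves to an empty index range, so the result is [].

[]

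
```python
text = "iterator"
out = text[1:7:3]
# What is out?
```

text has length 8. The slice text[1:7:3] selects indices [1, 4] (1->'t', 4->'a'), giving 'ta'.

'ta'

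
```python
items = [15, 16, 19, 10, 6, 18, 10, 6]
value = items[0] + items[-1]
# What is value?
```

items has length 8. items[0] = 15.
items has length 8. Negative index -1 maps to positive index 8 + (-1) = 7. items[7] = 6.
Sum: 15 + 6 = 21.

21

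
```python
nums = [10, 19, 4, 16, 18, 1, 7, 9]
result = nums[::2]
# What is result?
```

nums has length 8. The slice nums[::2] selects indices [0, 2, 4, 6] (0->10, 2->4, 4->18, 6->7), giving [10, 4, 18, 7].

[10, 4, 18, 7]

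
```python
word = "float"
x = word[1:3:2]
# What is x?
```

word has length 5. The slice word[1:3:2] selects indices [1] (1->'l'), giving 'l'.

'l'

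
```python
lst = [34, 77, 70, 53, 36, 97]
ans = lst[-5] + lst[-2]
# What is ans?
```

lst has length 6. Negative index -5 maps to positive index 6 + (-5) = 1. lst[1] = 77.
lst has length 6. Negative index -2 maps to positive index 6 + (-2) = 4. lst[4] = 36.
Sum: 77 + 36 = 113.

113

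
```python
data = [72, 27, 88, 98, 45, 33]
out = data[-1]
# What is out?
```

data has length 6. Negative index -1 maps to positive index 6 + (-1) = 5. data[5] = 33.

33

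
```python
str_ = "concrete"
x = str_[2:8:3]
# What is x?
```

str_ has length 8. The slice str_[2:8:3] selects indices [2, 5] (2->'n', 5->'e'), giving 'ne'.

'ne'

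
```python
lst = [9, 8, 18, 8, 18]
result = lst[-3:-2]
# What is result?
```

lst has length 5. The slice lst[-3:-2] selects indices [2] (2->18), giving [18].

[18]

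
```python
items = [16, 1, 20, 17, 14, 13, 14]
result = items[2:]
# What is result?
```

items has length 7. The slice items[2:] selects indices [2, 3, 4, 5, 6] (2->20, 3->17, 4->14, 5->13, 6->14), giving [20, 17, 14, 13, 14].

[20, 17, 14, 13, 14]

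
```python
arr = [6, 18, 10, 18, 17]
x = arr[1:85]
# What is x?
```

arr has length 5. The slice arr[1:85] selects indices [1, 2, 3, 4] (1->18, 2->10, 3->18, 4->17), giving [18, 10, 18, 17].

[18, 10, 18, 17]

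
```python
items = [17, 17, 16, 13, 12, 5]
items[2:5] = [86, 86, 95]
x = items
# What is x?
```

items starts as [17, 17, 16, 13, 12, 5] (length 6). The slice items[2:5] covers indices [2, 3, 4] with values [16, 13, 12]. Replacing that slice with [86, 86, 95] (same length) produces [17, 17, 86, 86, 95, 5].

[17, 17, 86, 86, 95, 5]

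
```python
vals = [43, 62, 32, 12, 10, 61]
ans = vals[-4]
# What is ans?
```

vals has length 6. Negative index -4 maps to positive index 6 + (-4) = 2. vals[2] = 32.

32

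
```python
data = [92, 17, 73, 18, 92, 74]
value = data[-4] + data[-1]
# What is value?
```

data has length 6. Negative index -4 maps to positive index 6 + (-4) = 2. data[2] = 73.
data has length 6. Negative index -1 maps to positive index 6 + (-1) = 5. data[5] = 74.
Sum: 73 + 74 = 147.

147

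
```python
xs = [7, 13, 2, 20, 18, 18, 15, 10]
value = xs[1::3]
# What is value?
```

xs has length 8. The slice xs[1::3] selects indices [1, 4, 7] (1->13, 4->18, 7->10), giving [13, 18, 10].

[13, 18, 10]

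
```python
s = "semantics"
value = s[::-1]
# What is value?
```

s has length 9. The slice s[::-1] selects indices [8, 7, 6, 5, 4, 3, 2, 1, 0] (8->'s', 7->'c', 6->'i', 5->'t', 4->'n', 3->'a', 2->'m', 1->'e', 0->'s'), giving 'scitnames'.

'scitnames'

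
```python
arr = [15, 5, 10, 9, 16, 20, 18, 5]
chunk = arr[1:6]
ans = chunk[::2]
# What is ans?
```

arr has length 8. The slice arr[1:6] selects indices [1, 2, 3, 4, 5] (1->5, 2->10, 3->9, 4->16, 5->20), giving [5, 10, 9, 16, 20]. So chunk = [5, 10, 9, 16, 20]. chunk has length 5. The slice chunk[::2] selects indices [0, 2, 4] (0->5, 2->9, 4->20), giving [5, 9, 20].

[5, 9, 20]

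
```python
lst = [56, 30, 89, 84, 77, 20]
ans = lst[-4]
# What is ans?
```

lst has length 6. Negative index -4 maps to positive index 6 + (-4) = 2. lst[2] = 89.

89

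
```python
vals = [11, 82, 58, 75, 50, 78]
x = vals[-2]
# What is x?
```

vals has length 6. Negative index -2 maps to positive index 6 + (-2) = 4. vals[4] = 50.

50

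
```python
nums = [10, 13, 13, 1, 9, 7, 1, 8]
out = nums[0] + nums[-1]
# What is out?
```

nums has length 8. nums[0] = 10.
nums has length 8. Negative index -1 maps to positive index 8 + (-1) = 7. nums[7] = 8.
Sum: 10 + 8 = 18.

18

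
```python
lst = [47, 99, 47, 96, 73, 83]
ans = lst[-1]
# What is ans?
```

lst has length 6. Negative index -1 maps to positive index 6 + (-1) = 5. lst[5] = 83.

83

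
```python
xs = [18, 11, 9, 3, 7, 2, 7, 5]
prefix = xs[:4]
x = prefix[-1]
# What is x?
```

xs has length 8. The slice xs[:4] selects indices [0, 1, 2, 3] (0->18, 1->11, 2->9, 3->3), giving [18, 11, 9, 3]. So prefix = [18, 11, 9, 3]. Then prefix[-1] = 3.

3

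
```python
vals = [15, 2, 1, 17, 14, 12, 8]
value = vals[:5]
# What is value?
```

vals has length 7. The slice vals[:5] selects indices [0, 1, 2, 3, 4] (0->15, 1->2, 2->1, 3->17, 4->14), giving [15, 2, 1, 17, 14].

[15, 2, 1, 17, 14]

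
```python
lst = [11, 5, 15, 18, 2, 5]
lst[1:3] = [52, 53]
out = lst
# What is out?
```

lst starts as [11, 5, 15, 18, 2, 5] (length 6). The slice lst[1:3] covers indices [1, 2] with values [5, 15]. Replacing that slice with [52, 53] (same length) produces [11, 52, 53, 18, 2, 5].

[11, 52, 53, 18, 2, 5]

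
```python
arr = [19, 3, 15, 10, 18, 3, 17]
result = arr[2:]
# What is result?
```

arr has length 7. The slice arr[2:] selects indices [2, 3, 4, 5, 6] (2->15, 3->10, 4->18, 5->3, 6->17), giving [15, 10, 18, 3, 17].

[15, 10, 18, 3, 17]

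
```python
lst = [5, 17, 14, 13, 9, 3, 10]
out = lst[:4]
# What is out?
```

lst has length 7. The slice lst[:4] selects indices [0, 1, 2, 3] (0->5, 1->17, 2->14, 3->13), giving [5, 17, 14, 13].

[5, 17, 14, 13]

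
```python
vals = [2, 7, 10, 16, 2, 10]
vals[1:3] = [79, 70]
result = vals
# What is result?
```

vals starts as [2, 7, 10, 16, 2, 10] (length 6). The slice vals[1:3] covers indices [1, 2] with values [7, 10]. Replacing that slice with [79, 70] (same length) produces [2, 79, 70, 16, 2, 10].

[2, 79, 70, 16, 2, 10]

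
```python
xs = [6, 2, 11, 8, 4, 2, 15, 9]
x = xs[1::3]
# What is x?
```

xs has length 8. The slice xs[1::3] selects indices [1, 4, 7] (1->2, 4->4, 7->9), giving [2, 4, 9].

[2, 4, 9]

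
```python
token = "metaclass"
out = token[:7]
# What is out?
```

token has length 9. The slice token[:7] selects indices [0, 1, 2, 3, 4, 5, 6] (0->'m', 1->'e', 2->'t', 3->'a', 4->'c', 5->'l', 6->'a'), giving 'metacla'.

'metacla'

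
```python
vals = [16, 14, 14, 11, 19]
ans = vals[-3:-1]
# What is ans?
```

vals has length 5. The slice vals[-3:-1] selects indices [2, 3] (2->14, 3->11), giving [14, 11].

[14, 11]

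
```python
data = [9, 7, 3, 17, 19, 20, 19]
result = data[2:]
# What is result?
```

data has length 7. The slice data[2:] selects indices [2, 3, 4, 5, 6] (2->3, 3->17, 4->19, 5->20, 6->19), giving [3, 17, 19, 20, 19].

[3, 17, 19, 20, 19]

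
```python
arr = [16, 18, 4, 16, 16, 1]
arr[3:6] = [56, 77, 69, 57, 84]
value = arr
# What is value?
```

arr starts as [16, 18, 4, 16, 16, 1] (length 6). The slice arr[3:6] covers indices [3, 4, 5] with values [16, 16, 1]. Replacing that slice with [56, 77, 69, 57, 84] (different length) produces [16, 18, 4, 56, 77, 69, 57, 84].

[16, 18, 4, 56, 77, 69, 57, 84]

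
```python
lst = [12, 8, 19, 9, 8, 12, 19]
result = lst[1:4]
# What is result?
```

lst has length 7. The slice lst[1:4] selects indices [1, 2, 3] (1->8, 2->19, 3->9), giving [8, 19, 9].

[8, 19, 9]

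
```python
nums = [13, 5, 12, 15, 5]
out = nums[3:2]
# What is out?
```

nums has length 5. The slice nums[3:2] resolves to an empty index range, so the result is [].

[]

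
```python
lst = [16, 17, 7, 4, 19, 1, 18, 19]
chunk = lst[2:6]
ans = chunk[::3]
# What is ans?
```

lst has length 8. The slice lst[2:6] selects indices [2, 3, 4, 5] (2->7, 3->4, 4->19, 5->1), giving [7, 4, 19, 1]. So chunk = [7, 4, 19, 1]. chunk has length 4. The slice chunk[::3] selects indices [0, 3] (0->7, 3->1), giving [7, 1].

[7, 1]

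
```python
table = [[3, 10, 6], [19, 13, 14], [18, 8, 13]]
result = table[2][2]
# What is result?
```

table[2] = [18, 8, 13]. Taking column 2 of that row yields 13.

13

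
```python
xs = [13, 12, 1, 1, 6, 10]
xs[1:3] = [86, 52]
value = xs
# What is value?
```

xs starts as [13, 12, 1, 1, 6, 10] (length 6). The slice xs[1:3] covers indices [1, 2] with values [12, 1]. Replacing that slice with [86, 52] (same length) produces [13, 86, 52, 1, 6, 10].

[13, 86, 52, 1, 6, 10]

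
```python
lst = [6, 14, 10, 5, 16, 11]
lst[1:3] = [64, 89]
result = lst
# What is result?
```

lst starts as [6, 14, 10, 5, 16, 11] (length 6). The slice lst[1:3] covers indices [1, 2] with values [14, 10]. Replacing that slice with [64, 89] (same length) produces [6, 64, 89, 5, 16, 11].

[6, 64, 89, 5, 16, 11]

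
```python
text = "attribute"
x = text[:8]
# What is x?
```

text has length 9. The slice text[:8] selects indices [0, 1, 2, 3, 4, 5, 6, 7] (0->'a', 1->'t', 2->'t', 3->'r', 4->'i', 5->'b', 6->'u', 7->'t'), giving 'attribut'.

'attribut'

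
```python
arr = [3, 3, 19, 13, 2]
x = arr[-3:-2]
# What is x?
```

arr has length 5. The slice arr[-3:-2] selects indices [2] (2->19), giving [19].

[19]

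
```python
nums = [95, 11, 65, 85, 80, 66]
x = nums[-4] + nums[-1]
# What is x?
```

nums has length 6. Negative index -4 maps to positive index 6 + (-4) = 2. nums[2] = 65.
nums has length 6. Negative index -1 maps to positive index 6 + (-1) = 5. nums[5] = 66.
Sum: 65 + 66 = 131.

131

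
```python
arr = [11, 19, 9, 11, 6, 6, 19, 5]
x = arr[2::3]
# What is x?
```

arr has length 8. The slice arr[2::3] selects indices [2, 5] (2->9, 5->6), giving [9, 6].

[9, 6]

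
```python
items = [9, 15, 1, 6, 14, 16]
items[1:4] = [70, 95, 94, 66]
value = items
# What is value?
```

items starts as [9, 15, 1, 6, 14, 16] (length 6). The slice items[1:4] covers indices [1, 2, 3] with values [15, 1, 6]. Replacing that slice with [70, 95, 94, 66] (different length) produces [9, 70, 95, 94, 66, 14, 16].

[9, 70, 95, 94, 66, 14, 16]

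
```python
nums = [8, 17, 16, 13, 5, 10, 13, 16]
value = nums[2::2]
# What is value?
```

nums has length 8. The slice nums[2::2] selects indices [2, 4, 6] (2->16, 4->5, 6->13), giving [16, 5, 13].

[16, 5, 13]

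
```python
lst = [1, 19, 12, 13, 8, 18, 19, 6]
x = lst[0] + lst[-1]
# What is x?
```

lst has length 8. lst[0] = 1.
lst has length 8. Negative index -1 maps to positive index 8 + (-1) = 7. lst[7] = 6.
Sum: 1 + 6 = 7.

7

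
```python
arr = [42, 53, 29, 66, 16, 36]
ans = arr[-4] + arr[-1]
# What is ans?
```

arr has length 6. Negative index -4 maps to positive index 6 + (-4) = 2. arr[2] = 29.
arr has length 6. Negative index -1 maps to positive index 6 + (-1) = 5. arr[5] = 36.
Sum: 29 + 36 = 65.

65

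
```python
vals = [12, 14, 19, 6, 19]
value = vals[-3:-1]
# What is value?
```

vals has length 5. The slice vals[-3:-1] selects indices [2, 3] (2->19, 3->6), giving [19, 6].

[19, 6]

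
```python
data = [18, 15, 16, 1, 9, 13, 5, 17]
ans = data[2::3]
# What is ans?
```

data has length 8. The slice data[2::3] selects indices [2, 5] (2->16, 5->13), giving [16, 13].

[16, 13]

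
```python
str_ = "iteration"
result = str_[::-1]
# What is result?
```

str_ has length 9. The slice str_[::-1] selects indices [8, 7, 6, 5, 4, 3, 2, 1, 0] (8->'n', 7->'o', 6->'i', 5->'t', 4->'a', 3->'r', 2->'e', 1->'t', 0->'i'), giving 'noitareti'.

'noitareti'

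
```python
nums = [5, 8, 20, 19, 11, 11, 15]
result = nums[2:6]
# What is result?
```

nums has length 7. The slice nums[2:6] selects indices [2, 3, 4, 5] (2->20, 3->19, 4->11, 5->11), giving [20, 19, 11, 11].

[20, 19, 11, 11]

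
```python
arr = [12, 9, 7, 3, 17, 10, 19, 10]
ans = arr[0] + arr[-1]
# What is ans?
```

arr has length 8. arr[0] = 12.
arr has length 8. Negative index -1 maps to positive index 8 + (-1) = 7. arr[7] = 10.
Sum: 12 + 10 = 22.

22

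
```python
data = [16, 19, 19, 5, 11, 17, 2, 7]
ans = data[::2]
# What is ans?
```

data has length 8. The slice data[::2] selects indices [0, 2, 4, 6] (0->16, 2->19, 4->11, 6->2), giving [16, 19, 11, 2].

[16, 19, 11, 2]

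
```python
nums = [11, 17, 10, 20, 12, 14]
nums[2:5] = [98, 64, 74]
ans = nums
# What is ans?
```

nums starts as [11, 17, 10, 20, 12, 14] (length 6). The slice nums[2:5] covers indices [2, 3, 4] with values [10, 20, 12]. Replacing that slice with [98, 64, 74] (same length) produces [11, 17, 98, 64, 74, 14].

[11, 17, 98, 64, 74, 14]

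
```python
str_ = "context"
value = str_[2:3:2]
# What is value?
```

str_ has length 7. The slice str_[2:3:2] selects indices [2] (2->'n'), giving 'n'.

'n'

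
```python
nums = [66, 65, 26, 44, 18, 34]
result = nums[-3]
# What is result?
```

nums has length 6. Negative index -3 maps to positive index 6 + (-3) = 3. nums[3] = 44.

44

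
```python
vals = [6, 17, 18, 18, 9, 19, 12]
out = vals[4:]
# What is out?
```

vals has length 7. The slice vals[4:] selects indices [4, 5, 6] (4->9, 5->19, 6->12), giving [9, 19, 12].

[9, 19, 12]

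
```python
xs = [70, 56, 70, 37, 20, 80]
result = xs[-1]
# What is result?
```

xs has length 6. Negative index -1 maps to positive index 6 + (-1) = 5. xs[5] = 80.

80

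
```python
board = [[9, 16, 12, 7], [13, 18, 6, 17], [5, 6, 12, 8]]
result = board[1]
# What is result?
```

board has 3 rows. Row 1 is [13, 18, 6, 17].

[13, 18, 6, 17]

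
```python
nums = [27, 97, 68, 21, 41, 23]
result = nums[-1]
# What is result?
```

nums has length 6. Negative index -1 maps to positive index 6 + (-1) = 5. nums[5] = 23.

23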